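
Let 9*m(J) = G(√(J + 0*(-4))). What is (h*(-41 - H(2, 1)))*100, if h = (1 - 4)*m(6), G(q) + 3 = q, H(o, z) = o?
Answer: -4300 + 4300*√6/3 ≈ -789.06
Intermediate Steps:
G(q) = -3 + q
m(J) = -⅓ + √J/9 (m(J) = (-3 + √(J + 0*(-4)))/9 = (-3 + √(J + 0))/9 = (-3 + √J)/9 = -⅓ + √J/9)
h = 1 - √6/3 (h = (1 - 4)*(-⅓ + √6/9) = -3*(-⅓ + √6/9) = 1 - √6/3 ≈ 0.18350)
(h*(-41 - H(2, 1)))*100 = ((1 - √6/3)*(-41 - 1*2))*100 = ((1 - √6/3)*(-41 - 2))*100 = ((1 - √6/3)*(-43))*100 = (-43 + 43*√6/3)*100 = -4300 + 4300*√6/3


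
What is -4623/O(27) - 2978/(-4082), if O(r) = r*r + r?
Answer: -2769953/514332 ≈ -5.3855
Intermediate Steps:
O(r) = r + r² (O(r) = r² + r = r + r²)
-4623/O(27) - 2978/(-4082) = -4623*1/(27*(1 + 27)) - 2978/(-4082) = -4623/(27*28) - 2978*(-1/4082) = -4623/756 + 1489/2041 = -4623*1/756 + 1489/2041 = -1541/252 + 1489/2041 = -2769953/514332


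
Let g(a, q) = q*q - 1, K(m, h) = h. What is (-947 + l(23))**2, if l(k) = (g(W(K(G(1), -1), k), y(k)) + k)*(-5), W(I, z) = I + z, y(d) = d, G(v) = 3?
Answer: 13704804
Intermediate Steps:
g(a, q) = -1 + q**2 (g(a, q) = q**2 - 1 = -1 + q**2)
l(k) = 5 - 5*k - 5*k**2 (l(k) = ((-1 + k**2) + k)*(-5) = (-1 + k + k**2)*(-5) = 5 - 5*k - 5*k**2)
(-947 + l(23))**2 = (-947 + (5 - 5*23 - 5*23**2))**2 = (-947 + (5 - 115 - 5*529))**2 = (-947 + (5 - 115 - 2645))**2 = (-947 - 2755)**2 = (-3702)**2 = 13704804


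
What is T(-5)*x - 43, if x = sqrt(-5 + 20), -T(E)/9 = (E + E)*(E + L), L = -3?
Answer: -43 - 720*sqrt(15) ≈ -2831.5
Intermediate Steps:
T(E) = -18*E*(-3 + E) (T(E) = -9*(E + E)*(E - 3) = -9*2*E*(-3 + E) = -18*E*(-3 + E))
x = sqrt(15) ≈ 3.8730
T(-5)*x - 43 = (18*(-5)*(3 - 1*(-5)))*sqrt(15) - 43 = (18*(-5)*(3 + 5))*sqrt(15) - 43 = (18*(-5)*8)*sqrt(15) - 43 = -720*sqrt(15) - 43 = -43 - 720*sqrt(15)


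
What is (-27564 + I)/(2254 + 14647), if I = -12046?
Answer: -39610/16901 ≈ -2.3436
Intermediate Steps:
(-27564 + I)/(2254 + 14647) = (-27564 - 12046)/(2254 + 14647) = -39610/16901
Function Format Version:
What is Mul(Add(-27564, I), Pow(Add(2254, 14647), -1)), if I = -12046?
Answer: Rational(-39610, 16901) ≈ -2.3436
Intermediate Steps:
Mul(Add(-27564, I), Pow(Add(2254, 14647), -1)) = Mul(Add(-27564, -12046), Pow(Add(2254, 14647), -1)) = Mul(-39610, Pow(16901, -1)) = Mul(-39610, Rational(1, 16901)) = Rational(-39610, 16901)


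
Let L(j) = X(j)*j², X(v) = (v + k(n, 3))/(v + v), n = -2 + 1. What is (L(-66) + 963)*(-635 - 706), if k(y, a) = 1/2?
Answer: -8379909/2 ≈ -4.1900e+6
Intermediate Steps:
n = -1
k(y, a) = ½ (k(y, a) = 1*(½) = ½)
X(v) = (½ + v)/(2*v) (X(v) = (v + ½)/(v + v) = (½ + v)/((2*v)) = (½ + v)*(1/(2*v)) = (½ + v)/(2*v))
L(j) = j*(1 + 2*j)/4 (L(j) = ((1 + 2*j)/(4*j))*j² = j*(1 + 2*j)/4)
(L(-66) + 963)*(-635 - 706) = ((¼)*(-66)*(1 + 2*(-66)) + 963)*(-635 - 706) = ((¼)*(-66)*(1 - 132) + 963)*(-1341) = ((¼)*(-66)*(-131) + 963)*(-1341) = (4323/2 + 963)*(-1341) = (6249/2)*(-1341) = -8379909/2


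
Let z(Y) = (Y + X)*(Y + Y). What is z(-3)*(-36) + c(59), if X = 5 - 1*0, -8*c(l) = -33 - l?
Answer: 887/2 ≈ 443.50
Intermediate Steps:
c(l) = 33/8 + l/8 (c(l) = -(-33 - l)/8 = 33/8 + l/8)
X = 5 (X = 5 + 0 = 5)
z(Y) = 2*Y*(5 + Y) (z(Y) = (Y + 5)*(Y + Y) = (5 + Y)*(2*Y) = 2*Y*(5 + Y))
z(-3)*(-36) + c(59) = (2*(-3)*(5 - 3))*(-36) + (33/8 + (1/8)*59) = (2*(-3)*2)*(-36) + (33/8 + 59/8) = -12*(-36) + 23/2 = 432 + 23/2 = 887/2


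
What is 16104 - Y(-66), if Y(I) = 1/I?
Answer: 1062865/66 ≈ 16104.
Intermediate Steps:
16104 - Y(-66) = 16104 - 1/(-66) = 16104 - 1*(-1/66) = 16104 + 1/66 = 1062865/66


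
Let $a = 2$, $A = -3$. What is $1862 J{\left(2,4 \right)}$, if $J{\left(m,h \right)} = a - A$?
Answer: $9310$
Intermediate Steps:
$J{\left(m,h \right)} = 5$ ($J{\left(m,h \right)} = 2 - -3 = 2 + 3 = 5$)
$1862 J{\left(2,4 \right)} = 1862 \cdot 5 = 9310$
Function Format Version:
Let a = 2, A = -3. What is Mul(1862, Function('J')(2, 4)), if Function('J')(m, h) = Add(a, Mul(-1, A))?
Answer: 9310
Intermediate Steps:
Function('J')(m, h) = 5 (Function('J')(m, h) = Add(2, Mul(-1, -3)) = Add(2, 3) = 5)
Mul(1862, Function('J')(2, 4)) = Mul(1862, 5) = 9310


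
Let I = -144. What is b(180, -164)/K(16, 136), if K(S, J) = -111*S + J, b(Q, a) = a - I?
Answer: 1/82 ≈ 0.012195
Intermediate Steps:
b(Q, a) = 144 + a (b(Q, a) = a - 1*(-144) = a + 144 = 144 + a)
K(S, J) = J - 111*S
b(180, -164)/K(16, 136) = (144 - 164)/(136 - 111*16) = -20/(136 - 1776) = -20/(-1640) = -20*(-1/1640) = 1/82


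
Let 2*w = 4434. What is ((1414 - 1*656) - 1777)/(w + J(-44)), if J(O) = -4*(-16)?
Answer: -1019/2281 ≈ -0.44673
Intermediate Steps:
J(O) = 64
w = 2217 (w = (½)*4434 = 2217)
((1414 - 1*656) - 1777)/(w + J(-44)) = ((1414 - 1*656) - 1777)/(2217 + 64) = ((1414 - 656) - 1777)/2281 = (758 - 1777)*(1/2281) = -1019*1/2281 = -1019/2281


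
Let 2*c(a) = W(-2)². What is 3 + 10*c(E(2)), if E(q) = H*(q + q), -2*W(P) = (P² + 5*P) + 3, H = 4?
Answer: 57/4 ≈ 14.250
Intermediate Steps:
W(P) = -3/2 - 5*P/2 - P²/2 (W(P) = -((P² + 5*P) + 3)/2 = -(3 + P² + 5*P)/2 = -3/2 - 5*P/2 - P²/2)
E(q) = 8*q (E(q) = 4*(q + q) = 4*(2*q) = 8*q)
c(a) = 9/8 (c(a) = (-3/2 - 5/2*(-2) - ½*(-2)²)²/2 = (-3/2 + 5 - ½*4)²/2 = (-3/2 + 5 - 2)²/2 = (3/2)²/2 = (½)*(9/4) = 9/8)
3 + 10*c(E(2)) = 3 + 10*(9/8) = 3 + 45/4 = 57/4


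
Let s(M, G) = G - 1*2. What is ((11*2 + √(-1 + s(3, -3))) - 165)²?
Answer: (143 - I*√6)² ≈ 20443.0 - 700.55*I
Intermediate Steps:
s(M, G) = -2 + G (s(M, G) = G - 2 = -2 + G)
((11*2 + √(-1 + s(3, -3))) - 165)² = ((11*2 + √(-1 + (-2 - 3))) - 165)² = ((22 + √(-1 - 5)) - 165)² = ((22 + √(-6)) - 165)² = ((22 + I*√6) - 165)² = (-143 + I*√6)²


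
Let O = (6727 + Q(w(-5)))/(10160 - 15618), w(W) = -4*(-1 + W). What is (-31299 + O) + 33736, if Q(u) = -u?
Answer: 13294443/5458 ≈ 2435.8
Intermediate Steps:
w(W) = 4 - 4*W
O = -6703/5458 (O = (6727 - (4 - 4*(-5)))/(10160 - 15618) = (6727 - (4 + 20))/(-5458) = (6727 - 1*24)*(-1/5458) = (6727 - 24)*(-1/5458) = 6703*(-1/5458) = -6703/5458 ≈ -1.2281)
(-31299 + O) + 33736 = (-31299 - 6703/5458) + 33736 = -170836645/5458 + 33736 = 13294443/5458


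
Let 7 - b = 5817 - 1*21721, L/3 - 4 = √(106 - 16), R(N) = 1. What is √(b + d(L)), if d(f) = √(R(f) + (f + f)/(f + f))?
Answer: √(15911 + √2) ≈ 126.14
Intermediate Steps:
L = 12 + 9*√10 (L = 12 + 3*√(106 - 16) = 12 + 3*√90 = 12 + 3*(3*√10) = 12 + 9*√10 ≈ 40.461)
d(f) = √2 (d(f) = √(1 + (f + f)/(f + f)) = √(1 + (2*f)/((2*f))) = √(1 + (2*f)*(1/(2*f))) = √(1 + 1) = √2)
b = 15911 (b = 7 - (5817 - 1*21721) = 7 - (5817 - 21721) = 7 - 1*(-15904) = 7 + 15904 = 15911)
√(b + d(L)) = √(15911 + √2)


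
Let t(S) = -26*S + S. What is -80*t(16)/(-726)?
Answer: -16000/363 ≈ -44.077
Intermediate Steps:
t(S) = -25*S
-80*t(16)/(-726) = -80*(-25*16)/(-726) = -(-32000)*(-1)/726 = -80*200/363 = -16000/363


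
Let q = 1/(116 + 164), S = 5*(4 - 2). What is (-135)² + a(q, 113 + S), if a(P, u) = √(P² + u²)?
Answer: 18225 + 29*√1410361/280 ≈ 18348.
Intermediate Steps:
S = 10 (S = 5*2 = 10)
q = 1/280 ≈ 0.0035714
(-135)² + a(q, 113 + S) = (-135)² + √((1/280)² + (113 + 10)²) = 18225 + √(1/78400 + 123²) = 18225 + √(1/78400 + 15129) = 18225 + √(1186113601/78400) = 18225 + 29*√1410361/280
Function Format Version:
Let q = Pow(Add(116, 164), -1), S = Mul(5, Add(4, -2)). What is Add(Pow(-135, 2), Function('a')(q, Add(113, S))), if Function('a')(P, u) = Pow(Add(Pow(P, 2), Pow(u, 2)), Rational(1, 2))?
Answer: Add(18225, Mul(Rational(29, 280), Pow(1410361, Rational(1, 2)))) ≈ 18348.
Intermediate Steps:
S = 10 (S = Mul(5, 2) = 10)
q = Rational(1, 280) (q = Pow(280, -1) = Rational(1, 280) ≈ 0.0035714)
Add(Pow(-135, 2), Function('a')(q, Add(113, S))) = Add(Pow(-135, 2), Pow(Add(Pow(Rational(1, 280), 2), Pow(Add(113, 10), 2)), Rational(1, 2))) = Add(18225, Pow(Add(Rational(1, 78400), Pow(123, 2)), Rational(1, 2))) = Add(18225, Pow(Add(Rational(1, 78400), 15129), Rational(1, 2))) = Add(18225, Pow(Rational(1186113601, 78400), Rational(1, 2))) = Add(18225, Mul(Rational(29, 280), Pow(1410361, Rational(1, 2))))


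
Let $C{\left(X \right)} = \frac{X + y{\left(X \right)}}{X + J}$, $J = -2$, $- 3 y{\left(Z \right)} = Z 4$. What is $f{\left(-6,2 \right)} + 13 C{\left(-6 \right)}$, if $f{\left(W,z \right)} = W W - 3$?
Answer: $\frac{119}{4} \approx 29.75$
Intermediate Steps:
$y{\left(Z \right)} = - \frac{4 Z}{3}$ ($y{\left(Z \right)} = - \frac{Z 4}{3} = - \frac{4 Z}{3}$)
$C{\left(X \right)} = - \frac{X}{3 \left(-2 + X\right)}$ ($C{\left(X \right)} = \frac{X - \frac{4 X}{3}}{X - 2} = \frac{\left(- \frac{1}{3}\right) X}{-2 + X} = - \frac{X}{3 \left(-2 + X\right)}$)
$f{\left(W,z \right)} = -3 + W^{2}$ ($f{\left(W,z \right)} = W^{2} - 3 = -3 + W^{2}$)
$f{\left(-6,2 \right)} + 13 C{\left(-6 \right)} = \left(-3 + \left(-6\right)^{2}\right) + 13 \left(\left(-1\right) \left(-6\right) \frac{1}{-6 + 3 \left(-6\right)}\right) = \left(-3 + 36\right) + 13 \left(\left(-1\right) \left(-6\right) \frac{1}{-6 - 18}\right) = 33 + 13 \left(\left(-1\right) \left(-6\right) \frac{1}{-24}\right) = 33 + 13 \left(\left(-1\right) \left(-6\right) \left(- \frac{1}{24}\right)\right) = 33 + 13 \left(- \frac{1}{4}\right) = 33 - \frac{13}{4} = \frac{119}{4}$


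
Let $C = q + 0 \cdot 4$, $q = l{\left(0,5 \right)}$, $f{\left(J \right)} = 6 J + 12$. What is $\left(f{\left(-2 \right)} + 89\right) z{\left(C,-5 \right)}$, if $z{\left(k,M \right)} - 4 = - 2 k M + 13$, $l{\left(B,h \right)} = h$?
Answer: $5963$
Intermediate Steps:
$f{\left(J \right)} = 12 + 6 J$
$q = 5$
$C = 5$ ($C = 5 + 0 \cdot 4 = 5 + 0 = 5$)
$z{\left(k,M \right)} = 17 - 2 M k$ ($z{\left(k,M \right)} = 4 + \left(- 2 k M + 13\right) = 4 - \left(-13 + 2 M k\right) = 17 - 2 M k$)
$\left(f{\left(-2 \right)} + 89\right) z{\left(C,-5 \right)} = \left(\left(12 + 6 \left(-2\right)\right) + 89\right) \left(17 - \left(-10\right) 5\right) = \left(\left(12 - 12\right) + 89\right) \left(17 + 50\right) = \left(0 + 89\right) 67 = 89 \cdot 67 = 5963$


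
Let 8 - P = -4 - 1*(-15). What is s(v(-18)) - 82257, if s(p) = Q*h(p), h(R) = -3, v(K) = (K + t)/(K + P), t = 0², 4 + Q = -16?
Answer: -82197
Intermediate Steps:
Q = -20 (Q = -4 - 16 = -20)
P = -3 (P = 8 - (-4 - 1*(-15)) = 8 - (-4 + 15) = 8 - 1*11 = 8 - 11 = -3)
t = 0
v(K) = K/(-3 + K) (v(K) = (K + 0)/(K - 3) = K/(-3 + K))
s(p) = 60 (s(p) = -20*(-3) = 60)
s(v(-18)) - 82257 = 60 - 82257 = -82197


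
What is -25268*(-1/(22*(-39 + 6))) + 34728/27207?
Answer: -12263962/365783 ≈ -33.528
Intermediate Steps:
-25268*(-1/(22*(-39 + 6))) + 34728/27207 = -25268/((-33*(-22))) + 34728*(1/27207) = -25268/726 + 11576/9069 = -25268*1/726 + 11576/9069 = -12634/363 + 11576/9069 = -12263962/365783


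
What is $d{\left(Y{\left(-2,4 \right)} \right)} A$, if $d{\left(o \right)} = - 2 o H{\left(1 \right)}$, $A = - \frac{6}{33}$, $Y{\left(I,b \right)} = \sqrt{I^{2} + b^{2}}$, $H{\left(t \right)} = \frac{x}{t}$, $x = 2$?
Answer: $\frac{16 \sqrt{5}}{11} \approx 3.2525$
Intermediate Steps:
$H{\left(t \right)} = \frac{2}{t}$
$A = - \frac{2}{11}$ ($A = \left(-6\right) \frac{1}{33} = - \frac{2}{11} \approx -0.18182$)
$d{\left(o \right)} = - 4 o$ ($d{\left(o \right)} = - 2 o \frac{2}{1} = - 2 o 2 \cdot 1 = - 2 o 2 = - 4 o$)
$d{\left(Y{\left(-2,4 \right)} \right)} A = - 4 \sqrt{\left(-2\right)^{2} + 4^{2}} \left(- \frac{2}{11}\right) = - 4 \sqrt{4 + 16} \left(- \frac{2}{11}\right) = - 4 \sqrt{20} \left(- \frac{2}{11}\right) = - 4 \cdot 2 \sqrt{5} \left(- \frac{2}{11}\right) = - 8 \sqrt{5} \left(- \frac{2}{11}\right) = \frac{16 \sqrt{5}}{11}$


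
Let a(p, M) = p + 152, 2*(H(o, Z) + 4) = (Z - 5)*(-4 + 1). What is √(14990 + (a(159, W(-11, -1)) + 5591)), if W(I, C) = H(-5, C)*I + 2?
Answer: 2*√5223 ≈ 144.54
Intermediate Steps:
H(o, Z) = 7/2 - 3*Z/2 (H(o, Z) = -4 + ((Z - 5)*(-4 + 1))/2 = -4 + ((-5 + Z)*(-3))/2 = -4 + (15 - 3*Z)/2 = -4 + (15/2 - 3*Z/2) = 7/2 - 3*Z/2)
W(I, C) = 2 + I*(7/2 - 3*C/2) (W(I, C) = (7/2 - 3*C/2)*I + 2 = I*(7/2 - 3*C/2) + 2 = 2 + I*(7/2 - 3*C/2))
a(p, M) = 152 + p
√(14990 + (a(159, W(-11, -1)) + 5591)) = √(14990 + ((152 + 159) + 5591)) = √(14990 + (311 + 5591)) = √(14990 + 5902) = √20892 = 2*√5223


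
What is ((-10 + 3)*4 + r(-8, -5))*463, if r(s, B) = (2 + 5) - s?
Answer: -6019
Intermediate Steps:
r(s, B) = 7 - s
((-10 + 3)*4 + r(-8, -5))*463 = ((-10 + 3)*4 + (7 - 1*(-8)))*463 = (-7*4 + (7 + 8))*463 = (-28 + 15)*463 = -13*463 = -6019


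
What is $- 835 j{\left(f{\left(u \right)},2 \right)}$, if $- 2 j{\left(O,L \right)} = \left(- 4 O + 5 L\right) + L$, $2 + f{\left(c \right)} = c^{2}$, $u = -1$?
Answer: $6680$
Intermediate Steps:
$f{\left(c \right)} = -2 + c^{2}$
$j{\left(O,L \right)} = - 3 L + 2 O$ ($j{\left(O,L \right)} = - \frac{\left(- 4 O + 5 L\right) + L}{2} = - \frac{- 4 O + 6 L}{2} = - 3 L + 2 O$)
$- 835 j{\left(f{\left(u \right)},2 \right)} = - 835 \left(\left(-3\right) 2 + 2 \left(-2 + \left(-1\right)^{2}\right)\right) = - 835 \left(-6 + 2 \left(-2 + 1\right)\right) = - 835 \left(-6 + 2 \left(-1\right)\right) = - 835 \left(-6 - 2\right) = \left(-835\right) \left(-8\right) = 6680$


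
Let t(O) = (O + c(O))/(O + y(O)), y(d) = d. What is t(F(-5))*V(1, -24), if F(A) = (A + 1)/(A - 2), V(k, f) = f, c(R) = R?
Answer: -24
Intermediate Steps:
F(A) = (1 + A)/(-2 + A)
t(O) = 1 (t(O) = (O + O)/(O + O) = (2*O)/((2*O)) = (2*O)*(1/(2*O)) = 1)
t(F(-5))*V(1, -24) = 1*(-24) = -24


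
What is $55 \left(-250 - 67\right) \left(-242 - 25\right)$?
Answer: $4655145$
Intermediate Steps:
$55 \left(-250 - 67\right) \left(-242 - 25\right) = 55 \left(\left(-317\right) \left(-267\right)\right) = 55 \cdot 84639 = 4655145$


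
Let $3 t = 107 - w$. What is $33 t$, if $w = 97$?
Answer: $110$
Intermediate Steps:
$t = \frac{10}{3}$ ($t = \frac{107 - 97}{3} = \frac{1}{3} \cdot 10 = \frac{10}{3} \approx 3.3333$)
$33 t = 33 \cdot \frac{10}{3} = 110$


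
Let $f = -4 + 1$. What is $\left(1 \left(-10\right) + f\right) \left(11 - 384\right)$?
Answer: $4849$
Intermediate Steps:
$f = -3$
$\left(1 \left(-10\right) + f\right) \left(11 - 384\right) = \left(1 \left(-10\right) - 3\right) \left(11 - 384\right) = \left(-10 - 3\right) \left(-373\right) = \left(-13\right) \left(-373\right) = 4849$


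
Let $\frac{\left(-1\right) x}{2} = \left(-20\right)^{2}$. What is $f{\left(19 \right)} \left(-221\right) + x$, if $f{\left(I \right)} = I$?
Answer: $-4999$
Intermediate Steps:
$x = -800$ ($x = - 2 \left(-20\right)^{2} = \left(-2\right) 400 = -800$)
$f{\left(19 \right)} \left(-221\right) + x = 19 \left(-221\right) - 800 = -4199 - 800 = -4999$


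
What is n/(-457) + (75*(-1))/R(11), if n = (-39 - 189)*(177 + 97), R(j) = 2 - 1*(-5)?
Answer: 403029/3199 ≈ 125.99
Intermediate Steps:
R(j) = 7 (R(j) = 2 + 5 = 7)
n = -62472 (n = -228*274 = -62472)
n/(-457) + (75*(-1))/R(11) = -62472/(-457) + (75*(-1))/7 = -62472*(-1/457) - 75*⅐ = 62472/457 - 75/7 = 403029/3199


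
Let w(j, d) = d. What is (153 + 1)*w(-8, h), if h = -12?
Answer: -1848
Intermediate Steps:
(153 + 1)*w(-8, h) = (153 + 1)*(-12) = 154*(-12) = -1848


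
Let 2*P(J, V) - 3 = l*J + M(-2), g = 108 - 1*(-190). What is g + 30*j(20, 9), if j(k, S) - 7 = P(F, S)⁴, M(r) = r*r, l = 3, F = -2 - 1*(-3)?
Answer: 19258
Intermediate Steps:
F = 1 (F = -2 + 3 = 1)
M(r) = r²
g = 298 (g = 108 + 190 = 298)
P(J, V) = 7/2 + 3*J/2 (P(J, V) = 3/2 + (3*J + (-2)²)/2 = 3/2 + (3*J + 4)/2 = 3/2 + (4 + 3*J)/2 = 3/2 + (2 + 3*J/2) = 7/2 + 3*J/2)
j(k, S) = 632 (j(k, S) = 7 + (7/2 + (3/2)*1)⁴ = 7 + (7/2 + 3/2)⁴ = 7 + 5⁴ = 7 + 625 = 632)
g + 30*j(20, 9) = 298 + 30*632 = 298 + 18960 = 19258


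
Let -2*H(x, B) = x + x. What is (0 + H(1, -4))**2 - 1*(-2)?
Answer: 3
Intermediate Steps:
H(x, B) = -x (H(x, B) = -(x + x)/2 = -x)
(0 + H(1, -4))**2 - 1*(-2) = (0 - 1*1)**2 - 1*(-2) = (0 - 1)**2 + 2 = (-1)**2 + 2 = 1 + 2 = 3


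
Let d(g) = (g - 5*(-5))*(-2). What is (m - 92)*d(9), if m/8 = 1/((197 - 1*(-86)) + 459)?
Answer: 2320704/371 ≈ 6255.3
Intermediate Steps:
d(g) = -50 - 2*g (d(g) = (g + 25)*(-2) = (25 + g)*(-2) = -50 - 2*g)
m = 4/371 (m = 8/((197 - 1*(-86)) + 459) = 8/((197 + 86) + 459) = 8/(283 + 459) = 8/742 = 8*(1/742) = 4/371 ≈ 0.010782)
(m - 92)*d(9) = (4/371 - 92)*(-50 - 2*9) = -34128*(-50 - 18)/371 = -34128/371*(-68) = 2320704/371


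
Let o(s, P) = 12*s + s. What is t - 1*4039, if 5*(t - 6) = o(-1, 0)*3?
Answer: -20204/5 ≈ -4040.8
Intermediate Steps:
o(s, P) = 13*s
t = -9/5 (t = 6 + ((13*(-1))*3)/5 = 6 + (-13*3)/5 = 6 + (⅕)*(-39) = 6 - 39/5 = -9/5 ≈ -1.8000)
t - 1*4039 = -9/5 - 1*4039 = -9/5 - 4039 = -20204/5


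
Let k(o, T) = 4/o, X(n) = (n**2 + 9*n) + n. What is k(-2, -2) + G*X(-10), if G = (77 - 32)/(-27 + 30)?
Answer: -2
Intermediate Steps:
X(n) = n**2 + 10*n
G = 15 (G = 45/3 = 45*(1/3) = 15)
k(-2, -2) + G*X(-10) = 4/(-2) + 15*(-10*(10 - 10)) = 4*(-1/2) + 15*(-10*0) = -2 + 15*0 = -2 + 0 = -2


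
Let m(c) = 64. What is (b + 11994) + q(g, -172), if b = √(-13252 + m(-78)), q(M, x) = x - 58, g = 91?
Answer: 11764 + 2*I*√3297 ≈ 11764.0 + 114.84*I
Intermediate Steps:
q(M, x) = -58 + x
b = 2*I*√3297 (b = √(-13252 + 64) = √(-13188) = 2*I*√3297 ≈ 114.84*I)
(b + 11994) + q(g, -172) = (2*I*√3297 + 11994) + (-58 - 172) = (11994 + 2*I*√3297) - 230 = 11764 + 2*I*√3297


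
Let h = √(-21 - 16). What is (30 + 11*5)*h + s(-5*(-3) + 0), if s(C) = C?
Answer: 15 + 85*I*√37 ≈ 15.0 + 517.04*I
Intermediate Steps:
h = I*√37 (h = √(-37) = I*√37 ≈ 6.0828*I)
(30 + 11*5)*h + s(-5*(-3) + 0) = (30 + 11*5)*(I*√37) + (-5*(-3) + 0) = (30 + 55)*(I*√37) + (15 + 0) = 85*(I*√37) + 15 = 85*I*√37 + 15 = 15 + 85*I*√37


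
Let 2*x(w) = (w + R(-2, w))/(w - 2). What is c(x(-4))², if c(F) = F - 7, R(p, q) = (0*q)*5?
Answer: 400/9 ≈ 44.444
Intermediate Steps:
R(p, q) = 0 (R(p, q) = 0*5 = 0)
x(w) = w/(2*(-2 + w)) (x(w) = ((w + 0)/(w - 2))/2 = (w/(-2 + w))/2 = w/(2*(-2 + w)))
c(F) = -7 + F
c(x(-4))² = (-7 + (½)*(-4)/(-2 - 4))² = (-7 + (½)*(-4)/(-6))² = (-7 + (½)*(-4)*(-⅙))² = (-7 + ⅓)² = (-20/3)² = 400/9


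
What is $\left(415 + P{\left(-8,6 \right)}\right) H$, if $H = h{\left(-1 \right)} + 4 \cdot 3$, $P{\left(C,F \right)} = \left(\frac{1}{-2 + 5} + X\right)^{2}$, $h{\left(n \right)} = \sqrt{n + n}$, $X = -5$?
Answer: $\frac{15724}{3} + \frac{3931 i \sqrt{2}}{9} \approx 5241.3 + 617.7 i$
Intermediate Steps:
$h{\left(n \right)} = \sqrt{2} \sqrt{n}$ ($h{\left(n \right)} = \sqrt{2 n} = \sqrt{2} \sqrt{n}$)
$P{\left(C,F \right)} = \frac{196}{9}$ ($P{\left(C,F \right)} = \left(\frac{1}{-2 + 5} - 5\right)^{2} = \left(\frac{1}{3} - 5\right)^{2} = \left(- \frac{14}{3}\right)^{2} = \frac{196}{9}$)
$H = 12 + i \sqrt{2}$ ($H = \sqrt{2} \sqrt{-1} + 4 \cdot 3 = \sqrt{2} i + 12 = i \sqrt{2} + 12 = 12 + i \sqrt{2} \approx 12.0 + 1.4142 i$)
$\left(415 + P{\left(-8,6 \right)}\right) H = \left(415 + \frac{196}{9}\right) \left(12 + i \sqrt{2}\right) = \frac{3931 \left(12 + i \sqrt{2}\right)}{9} = \frac{15724}{3} + \frac{3931 i \sqrt{2}}{9}$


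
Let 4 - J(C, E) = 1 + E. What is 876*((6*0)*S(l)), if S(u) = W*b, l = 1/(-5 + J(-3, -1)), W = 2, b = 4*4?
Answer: 0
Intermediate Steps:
b = 16
J(C, E) = 3 - E (J(C, E) = 4 - (1 + E) = 4 + (-1 - E) = 3 - E)
l = -1 (l = 1/(-5 + (3 - 1*(-1))) = 1/(-5 + (3 + 1)) = 1/(-5 + 4) = 1/(-1) = -1)
S(u) = 32 (S(u) = 2*16 = 32)
876*((6*0)*S(l)) = 876*((6*0)*32) = 876*(0*32) = 876*0 = 0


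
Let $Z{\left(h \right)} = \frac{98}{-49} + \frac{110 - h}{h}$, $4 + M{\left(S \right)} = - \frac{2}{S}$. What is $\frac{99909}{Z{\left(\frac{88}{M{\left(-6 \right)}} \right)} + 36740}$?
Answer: $\frac{1198908}{440789} \approx 2.7199$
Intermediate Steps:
$M{\left(S \right)} = -4 - \frac{2}{S}$
$Z{\left(h \right)} = -2 + \frac{110 - h}{h}$ ($Z{\left(h \right)} = 98 \left(- \frac{1}{49}\right) + \frac{110 - h}{h} = -2 + \frac{110 - h}{h}$)
$\frac{99909}{Z{\left(\frac{88}{M{\left(-6 \right)}} \right)} + 36740} = \frac{99909}{\left(-3 + \frac{110}{88 \frac{1}{-4 - \frac{2}{-6}}}\right) + 36740} = \frac{99909}{\left(-3 + \frac{110}{88 \frac{1}{-4 - - \frac{1}{3}}}\right) + 36740} = \frac{99909}{\left(-3 + \frac{110}{88 \frac{1}{-4 + \frac{1}{3}}}\right) + 36740} = \frac{99909}{\left(-3 + \frac{110}{88 \frac{1}{- \frac{11}{3}}}\right) + 36740} = \frac{99909}{\left(-3 + \frac{110}{88 \left(- \frac{3}{11}\right)}\right) + 36740} = \frac{99909}{\left(-3 + \frac{110}{-24}\right) + 36740} = \frac{99909}{\left(-3 + 110 \left(- \frac{1}{24}\right)\right) + 36740} = \frac{99909}{\left(-3 - \frac{55}{12}\right) + 36740} = \frac{99909}{- \frac{91}{12} + 36740} = \frac{99909}{\frac{440789}{12}} = 99909 \cdot \frac{12}{440789} = \frac{1198908}{440789}$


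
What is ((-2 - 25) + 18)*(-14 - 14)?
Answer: 252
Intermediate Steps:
((-2 - 25) + 18)*(-14 - 14) = (-27 + 18)*(-28) = -9*(-28) = 252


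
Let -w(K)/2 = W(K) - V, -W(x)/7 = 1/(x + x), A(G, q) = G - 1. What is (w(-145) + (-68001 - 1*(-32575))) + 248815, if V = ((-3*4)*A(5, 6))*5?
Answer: 30871798/145 ≈ 2.1291e+5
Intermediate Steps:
A(G, q) = -1 + G
W(x) = -7/(2*x) (W(x) = -7/(x + x) = -7*1/(2*x) = -7/(2*x))
V = -240 (V = ((-3*4)*(-1 + 5))*5 = -12*4*5 = -48*5 = -240)
w(K) = -480 + 7/K (w(K) = -2*(-7/(2*K) - 1*(-240)) = -2*(-7/(2*K) + 240) = -2*(240 - 7/(2*K)) = -480 + 7/K)
(w(-145) + (-68001 - 1*(-32575))) + 248815 = ((-480 + 7/(-145)) + (-68001 - 1*(-32575))) + 248815 = ((-480 + 7*(-1/145)) + (-68001 + 32575)) + 248815 = ((-480 - 7/145) - 35426) + 248815 = (-69607/145 - 35426) + 248815 = -5206377/145 + 248815 = 30871798/145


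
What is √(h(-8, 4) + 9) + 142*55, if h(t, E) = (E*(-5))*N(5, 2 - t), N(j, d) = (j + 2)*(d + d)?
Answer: 7810 + I*√2791 ≈ 7810.0 + 52.83*I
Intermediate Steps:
N(j, d) = 2*d*(2 + j) (N(j, d) = (2 + j)*(2*d) = 2*d*(2 + j))
h(t, E) = -5*E*(28 - 14*t) (h(t, E) = (E*(-5))*(2*(2 - t)*(2 + 5)) = (-5*E)*(2*(2 - t)*7) = (-5*E)*(28 - 14*t) = -5*E*(28 - 14*t))
√(h(-8, 4) + 9) + 142*55 = √(70*4*(-2 - 8) + 9) + 142*55 = √(70*4*(-10) + 9) + 7810 = √(-2800 + 9) + 7810 = √(-2791) + 7810 = I*√2791 + 7810 = 7810 + I*√2791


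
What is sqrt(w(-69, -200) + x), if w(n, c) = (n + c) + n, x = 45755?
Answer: sqrt(45417) ≈ 213.11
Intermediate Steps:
w(n, c) = c + 2*n (w(n, c) = (c + n) + n = c + 2*n)
sqrt(w(-69, -200) + x) = sqrt((-200 + 2*(-69)) + 45755) = sqrt((-200 - 138) + 45755) = sqrt(-338 + 45755) = sqrt(45417)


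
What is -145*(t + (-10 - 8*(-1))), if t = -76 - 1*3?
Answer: 11745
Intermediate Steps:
t = -79 (t = -76 - 3 = -79)
-145*(t + (-10 - 8*(-1))) = -145*(-79 + (-10 - 8*(-1))) = -145*(-79 + (-10 + 8)) = -145*(-79 - 2) = -145*(-81) = 11745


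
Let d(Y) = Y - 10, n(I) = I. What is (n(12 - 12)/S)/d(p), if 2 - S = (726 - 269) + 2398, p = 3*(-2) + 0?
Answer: 0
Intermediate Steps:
p = -6 (p = -6 + 0 = -6)
S = -2853 (S = 2 - ((726 - 269) + 2398) = 2 - (457 + 2398) = 2 - 1*2855 = 2 - 2855 = -2853)
d(Y) = -10 + Y
(n(12 - 12)/S)/d(p) = ((12 - 12)/(-2853))/(-10 - 6) = (0*(-1/2853))/(-16) = 0*(-1/16) = 0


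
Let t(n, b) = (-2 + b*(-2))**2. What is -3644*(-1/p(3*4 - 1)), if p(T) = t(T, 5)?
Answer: 911/36 ≈ 25.306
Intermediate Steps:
t(n, b) = (-2 - 2*b)**2
p(T) = 144 (p(T) = 4*(1 + 5)**2 = 4*6**2 = 4*36 = 144)
-3644*(-1/p(3*4 - 1)) = -3644/((-1*144)) = -3644/(-144) = -3644*(-1/144) = 911/36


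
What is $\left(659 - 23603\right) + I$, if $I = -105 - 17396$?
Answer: $-40445$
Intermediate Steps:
$I = -17501$
$\left(659 - 23603\right) + I = \left(659 - 23603\right) - 17501 = -22944 - 17501 = -40445$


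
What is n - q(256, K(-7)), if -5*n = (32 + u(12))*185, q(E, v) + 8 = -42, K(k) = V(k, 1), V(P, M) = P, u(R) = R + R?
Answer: -2022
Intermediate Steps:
u(R) = 2*R
K(k) = k
q(E, v) = -50 (q(E, v) = -8 - 42 = -50)
n = -2072 (n = -(32 + 2*12)*185/5 = -(32 + 24)*185/5 = -56*185/5 = -⅕*10360 = -2072)
n - q(256, K(-7)) = -2072 - 1*(-50) = -2072 + 50 = -2022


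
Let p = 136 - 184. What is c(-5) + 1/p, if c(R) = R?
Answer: -241/48 ≈ -5.0208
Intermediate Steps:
p = -48
c(-5) + 1/p = -5 + 1/(-48) = -5 - 1/48 = -241/48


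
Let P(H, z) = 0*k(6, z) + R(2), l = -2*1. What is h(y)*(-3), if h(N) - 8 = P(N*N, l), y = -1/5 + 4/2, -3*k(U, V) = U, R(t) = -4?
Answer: -12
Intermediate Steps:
k(U, V) = -U/3
l = -2
P(H, z) = -4 (P(H, z) = 0*(-⅓*6) - 4 = 0*(-2) - 4 = 0 - 4 = -4)
y = 9/5 (y = -1*⅕ + 4*(½) = -⅕ + 2 = 9/5 ≈ 1.8000)
h(N) = 4 (h(N) = 8 - 4 = 4)
h(y)*(-3) = 4*(-3) = -12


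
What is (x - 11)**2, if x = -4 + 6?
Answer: 81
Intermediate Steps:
x = 2
(x - 11)**2 = (2 - 11)**2 = (-9)**2 = 81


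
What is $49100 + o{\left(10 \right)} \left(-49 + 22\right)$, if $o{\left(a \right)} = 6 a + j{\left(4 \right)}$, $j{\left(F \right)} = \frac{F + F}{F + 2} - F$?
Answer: $47552$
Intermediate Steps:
$j{\left(F \right)} = - F + \frac{2 F}{2 + F}$ ($j{\left(F \right)} = \frac{2 F}{2 + F} - F = - F + \frac{2 F}{2 + F}$)
$o{\left(a \right)} = - \frac{8}{3} + 6 a$ ($o{\left(a \right)} = 6 a - \frac{4^{2}}{2 + 4} = 6 a - \frac{16}{6} = 6 a - 16 \cdot \frac{1}{6} = 6 a - \frac{8}{3} = - \frac{8}{3} + 6 a$)
$49100 + o{\left(10 \right)} \left(-49 + 22\right) = 49100 + \left(- \frac{8}{3} + 6 \cdot 10\right) \left(-49 + 22\right) = 49100 + \left(- \frac{8}{3} + 60\right) \left(-27\right) = 49100 + \frac{172}{3} \left(-27\right) = 49100 - 1548 = 47552$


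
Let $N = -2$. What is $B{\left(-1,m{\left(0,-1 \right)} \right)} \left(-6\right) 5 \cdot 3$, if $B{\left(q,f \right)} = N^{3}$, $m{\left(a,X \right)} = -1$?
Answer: $720$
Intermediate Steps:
$B{\left(q,f \right)} = -8$ ($B{\left(q,f \right)} = \left(-2\right)^{3} = -8$)
$B{\left(-1,m{\left(0,-1 \right)} \right)} \left(-6\right) 5 \cdot 3 = \left(-8\right) \left(-6\right) 5 \cdot 3 = 48 \cdot 15 = 720$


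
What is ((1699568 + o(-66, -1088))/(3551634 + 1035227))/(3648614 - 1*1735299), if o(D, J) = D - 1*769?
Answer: 1698733/8776109954215 ≈ 1.9356e-7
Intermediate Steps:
o(D, J) = -769 + D (o(D, J) = D - 769 = -769 + D)
((1699568 + o(-66, -1088))/(3551634 + 1035227))/(3648614 - 1*1735299) = ((1699568 + (-769 - 66))/(3551634 + 1035227))/(3648614 - 1*1735299) = ((1699568 - 835)/4586861)/(3648614 - 1735299) = (1698733*(1/4586861))/1913315 = (1698733/4586861)*(1/1913315) = 1698733/8776109954215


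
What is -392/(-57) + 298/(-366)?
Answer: 7027/1159 ≈ 6.0630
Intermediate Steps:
-392/(-57) + 298/(-366) = -392*(-1/57) + 298*(-1/366) = 392/57 - 149/183 = 7027/1159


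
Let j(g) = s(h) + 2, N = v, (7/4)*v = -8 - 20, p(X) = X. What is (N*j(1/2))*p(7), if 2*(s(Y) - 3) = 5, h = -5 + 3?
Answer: -840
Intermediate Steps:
h = -2
s(Y) = 11/2 (s(Y) = 3 + (½)*5 = 3 + 5/2 = 11/2)
v = -16 (v = 4*(-8 - 20)/7 = (4/7)*(-28) = -16)
N = -16
j(g) = 15/2 (j(g) = 11/2 + 2 = 15/2)
(N*j(1/2))*p(7) = -16*15/2*7 = -120*7 = -840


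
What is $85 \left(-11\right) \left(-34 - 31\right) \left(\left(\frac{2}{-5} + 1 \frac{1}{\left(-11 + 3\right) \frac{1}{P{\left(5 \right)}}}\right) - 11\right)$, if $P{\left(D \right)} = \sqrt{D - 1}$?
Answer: $- \frac{2832115}{4} \approx -7.0803 \cdot 10^{5}$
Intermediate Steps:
$P{\left(D \right)} = \sqrt{-1 + D}$
$85 \left(-11\right) \left(-34 - 31\right) \left(\left(\frac{2}{-5} + 1 \frac{1}{\left(-11 + 3\right) \frac{1}{P{\left(5 \right)}}}\right) - 11\right) = 85 \left(-11\right) \left(-34 - 31\right) \left(\left(\frac{2}{-5} + 1 \frac{1}{\left(-11 + 3\right) \frac{1}{\sqrt{-1 + 5}}}\right) - 11\right) = - 935 \left(- 65 \left(\left(2 \left(- \frac{1}{5}\right) + 1 \frac{1}{\left(-8\right) \frac{1}{\sqrt{4}}}\right) - 11\right)\right) = - 935 \left(- 65 \left(\left(- \frac{2}{5} + 1 \frac{1}{\left(-8\right) \frac{1}{2}}\right) - 11\right)\right) = - 935 \left(- 65 \left(\left(- \frac{2}{5} + 1 \frac{1}{-4}\right) - 11\right)\right) = - 935 \left(- 65 \left(\left(- \frac{2}{5} + 1 \left(- \frac{1}{4}\right)\right) - 11\right)\right) = - 935 \left(- 65 \left(\left(- \frac{2}{5} - \frac{1}{4}\right) - 11\right)\right) = - 935 \left(- 65 \left(- \frac{13}{20} - 11\right)\right) = - 935 \left(\left(-65\right) \left(- \frac{233}{20}\right)\right) = \left(-935\right) \frac{3029}{4} = - \frac{2832115}{4}$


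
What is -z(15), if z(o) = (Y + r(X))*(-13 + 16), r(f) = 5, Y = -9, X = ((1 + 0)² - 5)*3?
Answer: 12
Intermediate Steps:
X = -12 (X = (1² - 5)*3 = (1 - 5)*3 = -4*3 = -12)
z(o) = -12 (z(o) = (-9 + 5)*(-13 + 16) = -4*3 = -12)
-z(15) = -1*(-12) = 12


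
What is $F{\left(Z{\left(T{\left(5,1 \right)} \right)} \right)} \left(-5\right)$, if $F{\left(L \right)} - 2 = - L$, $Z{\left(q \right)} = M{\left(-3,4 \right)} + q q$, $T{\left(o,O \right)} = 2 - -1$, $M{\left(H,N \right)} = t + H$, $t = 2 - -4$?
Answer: $50$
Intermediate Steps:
$t = 6$ ($t = 2 + 4 = 6$)
$M{\left(H,N \right)} = 6 + H$
$T{\left(o,O \right)} = 3$ ($T{\left(o,O \right)} = 2 + 1 = 3$)
$Z{\left(q \right)} = 3 + q^{2}$ ($Z{\left(q \right)} = \left(6 - 3\right) + q q = 3 + q^{2}$)
$F{\left(L \right)} = 2 - L$
$F{\left(Z{\left(T{\left(5,1 \right)} \right)} \right)} \left(-5\right) = \left(2 - \left(3 + 3^{2}\right)\right) \left(-5\right) = \left(2 - \left(3 + 9\right)\right) \left(-5\right) = \left(2 - 12\right) \left(-5\right) = \left(-10\right) \left(-5\right) = 50$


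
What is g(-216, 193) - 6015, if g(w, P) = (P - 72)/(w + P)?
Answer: -138466/23 ≈ -6020.3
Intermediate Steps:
g(w, P) = (-72 + P)/(P + w)
g(-216, 193) - 6015 = (-72 + 193)/(193 - 216) - 6015 = 121/(-23) - 6015 = -1/23*121 - 6015 = -121/23 - 6015 = -138466/23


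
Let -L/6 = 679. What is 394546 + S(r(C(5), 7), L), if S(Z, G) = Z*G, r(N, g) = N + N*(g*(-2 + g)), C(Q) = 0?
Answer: 394546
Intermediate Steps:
L = -4074 (L = -6*679 = -4074)
r(N, g) = N + N*g*(-2 + g)
S(Z, G) = G*Z
394546 + S(r(C(5), 7), L) = 394546 - 0*(1 + 7² - 2*7) = 394546 - 0*(1 + 49 - 14) = 394546 - 0*36 = 394546 - 4074*0 = 394546 + 0 = 394546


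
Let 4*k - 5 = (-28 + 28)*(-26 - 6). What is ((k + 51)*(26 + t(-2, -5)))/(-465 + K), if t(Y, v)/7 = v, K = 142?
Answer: 99/68 ≈ 1.4559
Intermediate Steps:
k = 5/4 (k = 5/4 + ((-28 + 28)*(-26 - 6))/4 = 5/4 + (0*(-32))/4 = 5/4 + (¼)*0 = 5/4 + 0 = 5/4 ≈ 1.2500)
t(Y, v) = 7*v
((k + 51)*(26 + t(-2, -5)))/(-465 + K) = ((5/4 + 51)*(26 + 7*(-5)))/(-465 + 142) = (209*(26 - 35)/4)/(-323) = ((209/4)*(-9))*(-1/323) = -1881/4*(-1/323) = 99/68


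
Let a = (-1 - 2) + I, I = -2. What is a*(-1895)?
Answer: 9475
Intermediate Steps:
a = -5 (a = (-1 - 2) - 2 = -3 - 2 = -5)
a*(-1895) = -5*(-1895) = 9475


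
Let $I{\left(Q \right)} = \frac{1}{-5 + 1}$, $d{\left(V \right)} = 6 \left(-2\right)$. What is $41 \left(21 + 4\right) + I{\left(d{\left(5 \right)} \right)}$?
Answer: $\frac{4099}{4} \approx 1024.8$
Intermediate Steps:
$d{\left(V \right)} = -12$
$I{\left(Q \right)} = - \frac{1}{4}$ ($I{\left(Q \right)} = \frac{1}{-4} = - \frac{1}{4}$)
$41 \left(21 + 4\right) + I{\left(d{\left(5 \right)} \right)} = 41 \left(21 + 4\right) - \frac{1}{4} = 41 \cdot 25 - \frac{1}{4} = 1025 - \frac{1}{4} = \frac{4099}{4}$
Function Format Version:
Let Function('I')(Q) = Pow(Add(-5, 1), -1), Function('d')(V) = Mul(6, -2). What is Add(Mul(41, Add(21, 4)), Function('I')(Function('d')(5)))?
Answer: Rational(4099, 4) ≈ 1024.8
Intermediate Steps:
Function('d')(V) = -12
Function('I')(Q) = Rational(-1, 4) (Function('I')(Q) = Pow(-4, -1) = Rational(-1, 4))
Add(Mul(41, Add(21, 4)), Function('I')(Function('d')(5))) = Add(Mul(41, Add(21, 4)), Rational(-1, 4)) = Add(Mul(41, 25), Rational(-1, 4)) = Add(1025, Rational(-1, 4)) = Rational(4099, 4)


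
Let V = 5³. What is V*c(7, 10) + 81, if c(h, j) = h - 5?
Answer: 331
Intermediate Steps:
c(h, j) = -5 + h
V = 125
V*c(7, 10) + 81 = 125*(-5 + 7) + 81 = 125*2 + 81 = 250 + 81 = 331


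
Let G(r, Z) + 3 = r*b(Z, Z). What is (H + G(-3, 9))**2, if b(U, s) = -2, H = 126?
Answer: 16641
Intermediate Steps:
G(r, Z) = -3 - 2*r (G(r, Z) = -3 + r*(-2) = -3 - 2*r)
(H + G(-3, 9))**2 = (126 + (-3 - 2*(-3)))**2 = (126 + (-3 + 6))**2 = (126 + 3)**2 = 129**2 = 16641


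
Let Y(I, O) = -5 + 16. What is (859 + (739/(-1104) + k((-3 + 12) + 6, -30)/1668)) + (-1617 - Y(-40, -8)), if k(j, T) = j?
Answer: -118109005/153456 ≈ -769.66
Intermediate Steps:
Y(I, O) = 11
(859 + (739/(-1104) + k((-3 + 12) + 6, -30)/1668)) + (-1617 - Y(-40, -8)) = (859 + (739/(-1104) + ((-3 + 12) + 6)/1668)) + (-1617 - 1*11) = (859 + (739*(-1/1104) + (9 + 6)*(1/1668))) + (-1617 - 11) = (859 + (-739/1104 + 15*(1/1668))) - 1628 = (859 + (-739/1104 + 5/556)) - 1628 = (859 - 101341/153456) - 1628 = 131717363/153456 - 1628 = -118109005/153456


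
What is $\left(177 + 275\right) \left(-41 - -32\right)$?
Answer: $-4068$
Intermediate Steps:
$\left(177 + 275\right) \left(-41 - -32\right) = 452 \left(-41 + 32\right) = 452 \left(-9\right) = -4068$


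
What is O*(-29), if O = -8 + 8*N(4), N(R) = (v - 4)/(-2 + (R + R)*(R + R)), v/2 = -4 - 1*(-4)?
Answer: 7656/31 ≈ 246.97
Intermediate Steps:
v = 0 (v = 2*(-4 - 1*(-4)) = 2*(-4 + 4) = 2*0 = 0)
N(R) = -4/(-2 + 4*R²) (N(R) = (0 - 4)/(-2 + (R + R)*(R + R)) = -4/(-2 + (2*R)*(2*R)) = -4/(-2 + 4*R²))
O = -264/31 (O = -8 + 8*(-2/(-1 + 2*4²)) = -8 + 8*(-2/(-1 + 2*16)) = -8 + 8*(-2/(-1 + 32)) = -8 + 8*(-2/31) = -8 - 16/31 = -264/31 ≈ -8.5161)
O*(-29) = -264/31*(-29) = 7656/31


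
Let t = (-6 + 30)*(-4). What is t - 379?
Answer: -475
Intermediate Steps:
t = -96 (t = 24*(-4) = -96)
t - 379 = -96 - 379 = -475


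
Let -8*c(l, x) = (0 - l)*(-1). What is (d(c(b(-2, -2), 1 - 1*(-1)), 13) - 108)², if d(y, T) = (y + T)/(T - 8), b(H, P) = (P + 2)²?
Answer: 277729/25 ≈ 11109.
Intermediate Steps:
b(H, P) = (2 + P)²
c(l, x) = -l/8 (c(l, x) = -(0 - l)*(-1)/8 = -(-l)*(-1)/8 = -l/8)
d(y, T) = (T + y)/(-8 + T)
(d(c(b(-2, -2), 1 - 1*(-1)), 13) - 108)² = ((13 - (2 - 2)²/8)/(-8 + 13) - 108)² = ((13 - ⅛*0²)/5 - 108)² = ((13 - ⅛*0)/5 - 108)² = ((13 + 0)/5 - 108)² = ((⅕)*13 - 108)² = (13/5 - 108)² = (-527/5)² = 277729/25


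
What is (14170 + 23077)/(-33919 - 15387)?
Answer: -37247/49306 ≈ -0.75543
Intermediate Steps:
(14170 + 23077)/(-33919 - 15387) = 37247/(-49306) = 37247*(-1/49306) = -37247/49306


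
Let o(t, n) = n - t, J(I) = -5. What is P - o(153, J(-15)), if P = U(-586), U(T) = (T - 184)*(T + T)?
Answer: 902598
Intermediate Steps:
U(T) = 2*T*(-184 + T) (U(T) = (-184 + T)*(2*T) = 2*T*(-184 + T))
P = 902440 (P = 2*(-586)*(-184 - 586) = 2*(-586)*(-770) = 902440)
P - o(153, J(-15)) = 902440 - (-5 - 1*153) = 902440 - (-5 - 153) = 902440 - 1*(-158) = 902440 + 158 = 902598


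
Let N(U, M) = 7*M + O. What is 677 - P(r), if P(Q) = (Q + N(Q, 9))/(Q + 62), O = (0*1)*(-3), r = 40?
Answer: 68951/102 ≈ 675.99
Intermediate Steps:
O = 0 (O = 0*(-3) = 0)
N(U, M) = 7*M (N(U, M) = 7*M + 0 = 7*M)
P(Q) = (63 + Q)/(62 + Q) (P(Q) = (Q + 7*9)/(Q + 62) = (Q + 63)/(62 + Q) = (63 + Q)/(62 + Q))
677 - P(r) = 677 - (63 + 40)/(62 + 40) = 677 - 103/102 = 68951/102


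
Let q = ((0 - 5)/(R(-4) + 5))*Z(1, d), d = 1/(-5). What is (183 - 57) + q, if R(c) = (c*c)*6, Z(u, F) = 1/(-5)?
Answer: 12727/101 ≈ 126.01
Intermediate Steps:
d = -⅕ ≈ -0.20000
Z(u, F) = -⅕
R(c) = 6*c² (R(c) = c²*6 = 6*c²)
q = 1/101 (q = ((0 - 5)/(6*(-4)² + 5))*(-⅕) = -5/(6*16 + 5)*(-⅕) = -5/(96 + 5)*(-⅕) = -5/101*(-⅕) = 1/101 ≈ 0.0099010)
(183 - 57) + q = (183 - 57) + 1/101 = 126 + 1/101 = 12727/101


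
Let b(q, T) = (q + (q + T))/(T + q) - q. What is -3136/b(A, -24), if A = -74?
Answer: -2401/58 ≈ -41.397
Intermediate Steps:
b(q, T) = -q + (T + 2*q)/(T + q) (b(q, T) = (q + (T + q))/(T + q) - q = (T + 2*q)/(T + q) - q = -q + (T + 2*q)/(T + q))
-3136/b(A, -24) = -3136*(-24 - 74)/(-24 - 1*(-74)² + 2*(-74) - 1*(-24)*(-74)) = -3136*(-98/(-24 - 1*5476 - 148 - 1776)) = -3136*(-98/(-24 - 5476 - 148 - 1776)) = -3136/((-1/98*(-7424))) = -3136/3712/49 = -3136*49/3712 = -2401/58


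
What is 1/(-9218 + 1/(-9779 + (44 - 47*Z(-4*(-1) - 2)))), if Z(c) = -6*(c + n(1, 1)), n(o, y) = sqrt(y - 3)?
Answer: -776766661173/7160235167230993 + 282*I*sqrt(2)/7160235167230993 ≈ -0.00010848 + 5.5698e-14*I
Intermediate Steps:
n(o, y) = sqrt(-3 + y)
Z(c) = -6*c - 6*I*sqrt(2) (Z(c) = -6*(c + sqrt(-3 + 1)) = -6*(c + sqrt(-2)) = -6*(c + I*sqrt(2)) = -6*c - 6*I*sqrt(2))
1/(-9218 + 1/(-9779 + (44 - 47*Z(-4*(-1) - 2)))) = 1/(-9218 + 1/(-9779 + (44 - 47*(-6*(-4*(-1) - 2) - 6*I*sqrt(2))))) = 1/(-9218 + 1/(-9779 + (44 - 47*(-6*(4 - 2) - 6*I*sqrt(2))))) = 1/(-9218 + 1/(-9779 + (44 - 47*(-6*2 - 6*I*sqrt(2))))) = 1/(-9218 + 1/(-9779 + (44 - 47*(-12 - 6*I*sqrt(2))))) = 1/(-9218 + 1/(-9779 + (44 + (564 + 282*I*sqrt(2))))) = 1/(-9218 + 1/(-9779 + (608 + 282*I*sqrt(2)))) = 1/(-9218 + 1/(-9171 + 282*I*sqrt(2)))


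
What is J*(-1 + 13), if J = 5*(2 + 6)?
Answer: 480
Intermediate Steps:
J = 40 (J = 5*8 = 40)
J*(-1 + 13) = 40*(-1 + 13) = 40*12 = 480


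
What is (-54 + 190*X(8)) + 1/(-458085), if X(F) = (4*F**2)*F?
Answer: 178225298609/458085 ≈ 3.8907e+5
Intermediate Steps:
X(F) = 4*F**3
(-54 + 190*X(8)) + 1/(-458085) = (-54 + 190*(4*8**3)) + 1/(-458085) = (-54 + 190*(4*512)) - 1/458085 = (-54 + 190*2048) - 1/458085 = (-54 + 389120) - 1/458085 = 389066 - 1/458085 = 178225298609/458085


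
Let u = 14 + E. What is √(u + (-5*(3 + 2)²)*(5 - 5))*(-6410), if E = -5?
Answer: -19230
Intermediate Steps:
u = 9 (u = 14 - 5 = 9)
√(u + (-5*(3 + 2)²)*(5 - 5))*(-6410) = √(9 + (-5*(3 + 2)²)*(5 - 5))*(-6410) = √(9 - 5*5²*0)*(-6410) = √(9 - 5*25*0)*(-6410) = √(9 - 125*0)*(-6410) = √(9 + 0)*(-6410) = √9*(-6410) = 3*(-6410) = -19230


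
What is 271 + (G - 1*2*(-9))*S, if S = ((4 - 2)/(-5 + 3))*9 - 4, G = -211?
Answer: 2780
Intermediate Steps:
S = -13 (S = (2/(-2))*9 - 4 = (2*(-½))*9 - 4 = -1*9 - 4 = -9 - 4 = -13)
271 + (G - 1*2*(-9))*S = 271 + (-211 - 1*2*(-9))*(-13) = 271 + (-211 - 2*(-9))*(-13) = 271 + (-211 - 1*(-18))*(-13) = 271 + (-211 + 18)*(-13) = 271 - 193*(-13) = 271 + 2509 = 2780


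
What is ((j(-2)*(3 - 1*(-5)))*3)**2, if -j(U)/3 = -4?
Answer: 82944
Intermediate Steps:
j(U) = 12 (j(U) = -3*(-4) = 12)
((j(-2)*(3 - 1*(-5)))*3)**2 = ((12*(3 - 1*(-5)))*3)**2 = ((12*(3 + 5))*3)**2 = ((12*8)*3)**2 = (96*3)**2 = 288**2 = 82944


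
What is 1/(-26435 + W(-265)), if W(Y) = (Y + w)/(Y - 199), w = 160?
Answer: -464/12265735 ≈ -3.7829e-5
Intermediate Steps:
W(Y) = (160 + Y)/(-199 + Y) (W(Y) = (Y + 160)/(Y - 199) = (160 + Y)/(-199 + Y))
1/(-26435 + W(-265)) = 1/(-26435 + (160 - 265)/(-199 - 265)) = 1/(-26435 - 105/(-464)) = 1/(-26435 - 1/464*(-105)) = 1/(-26435 + 105/464) = 1/(-12265735/464) = -464/12265735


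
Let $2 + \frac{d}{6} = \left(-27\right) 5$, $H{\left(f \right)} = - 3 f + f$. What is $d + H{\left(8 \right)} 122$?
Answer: $-2774$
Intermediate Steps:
$H{\left(f \right)} = - 2 f$
$d = -822$ ($d = -12 + 6 \left(\left(-27\right) 5\right) = -12 + 6 \left(-135\right) = -12 - 810 = -822$)
$d + H{\left(8 \right)} 122 = -822 + \left(-2\right) 8 \cdot 122 = -822 - 1952 = -2774$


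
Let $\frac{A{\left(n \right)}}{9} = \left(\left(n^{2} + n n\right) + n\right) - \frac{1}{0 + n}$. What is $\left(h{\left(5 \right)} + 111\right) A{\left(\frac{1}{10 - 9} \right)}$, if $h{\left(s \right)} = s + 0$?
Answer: $2088$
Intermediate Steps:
$h{\left(s \right)} = s$
$A{\left(n \right)} = - \frac{9}{n} + 9 n + 18 n^{2}$ ($A{\left(n \right)} = 9 \left(\left(\left(n^{2} + n n\right) + n\right) - \frac{1}{0 + n}\right) = 9 \left(\left(\left(n^{2} + n^{2}\right) + n\right) - \frac{1}{n}\right) = 9 \left(\left(2 n^{2} + n\right) - \frac{1}{n}\right) = 9 \left(\left(n + 2 n^{2}\right) - \frac{1}{n}\right) = 9 \left(n - \frac{1}{n} + 2 n^{2}\right) = - \frac{9}{n} + 9 n + 18 n^{2}$)
$\left(h{\left(5 \right)} + 111\right) A{\left(\frac{1}{10 - 9} \right)} = \left(5 + 111\right) \left(- \frac{9}{\frac{1}{10 - 9}} + \frac{9}{10 - 9} + 18 \left(\frac{1}{10 - 9}\right)^{2}\right) = 116 \left(- \frac{9}{1^{-1}} + \frac{9}{1} + 18 \left(1^{-1}\right)^{2}\right) = 116 \left(- \frac{9}{1} + 9 \cdot 1 + 18 \cdot 1^{2}\right) = 116 \left(\left(-9\right) 1 + 9 + 18 \cdot 1\right) = 116 \left(-9 + 9 + 18\right) = 116 \cdot 18 = 2088$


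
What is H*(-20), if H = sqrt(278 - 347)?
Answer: -20*I*sqrt(69) ≈ -166.13*I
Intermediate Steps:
H = I*sqrt(69) (H = sqrt(-69) = I*sqrt(69) ≈ 8.3066*I)
H*(-20) = (I*sqrt(69))*(-20) = -20*I*sqrt(69)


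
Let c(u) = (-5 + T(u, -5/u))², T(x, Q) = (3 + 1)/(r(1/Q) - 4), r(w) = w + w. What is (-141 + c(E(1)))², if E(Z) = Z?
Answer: 164762896/14641 ≈ 11254.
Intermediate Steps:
r(w) = 2*w
T(x, Q) = 4/(-4 + 2/Q) (T(x, Q) = (3 + 1)/(2/Q - 4) = 4/(-4 + 2/Q))
c(u) = (-5 + 10/(u*(-1 - 10/u)))² (c(u) = (-5 - 2*(-5/u)/(-1 + 2*(-5/u)))² = (-5 - 2*(-5/u)/(-1 - 10/u))² = (-5 + 10/(u*(-1 - 10/u)))²)
(-141 + c(E(1)))² = (-141 + 25*(12 + 1)²/(10 + 1)²)² = (-141 + 25*13²/11²)² = (-141 + 25*(1/121)*169)² = (-141 + 4225/121)² = (-12836/121)² = 164762896/14641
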